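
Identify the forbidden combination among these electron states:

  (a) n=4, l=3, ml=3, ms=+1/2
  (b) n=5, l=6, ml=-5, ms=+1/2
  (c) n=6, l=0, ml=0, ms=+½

(b)

(b) has l = 6 ≥ n = 5, violating 0 ≤ l ≤ n−1.
The remaining sets (a), (c) satisfy all four rules.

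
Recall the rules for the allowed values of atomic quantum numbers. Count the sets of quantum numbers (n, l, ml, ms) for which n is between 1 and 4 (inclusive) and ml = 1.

For each n in the range, tally the orbitals obeying ml = 1:
n=2 → 1; n=3 → 2; n=4 → 3.
Orbitals: 1 + 2 + 3 = 6. Including both spin states (ms = ±1/2) gives 2 × 6 = 12 states.

12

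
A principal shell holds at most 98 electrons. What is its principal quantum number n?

2n² = 98 ⇒ n² = 49 ⇒ n = 7.

n = 7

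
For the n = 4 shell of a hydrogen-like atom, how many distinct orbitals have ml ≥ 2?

3

Go through l = 0, …, 3 (the values permitted for n = 4).
The (l, ml) pairs meeting ml ≥ 2 give: l=2 → 1; l=3 → 2.
Total orbitals: 1 + 2 = 3.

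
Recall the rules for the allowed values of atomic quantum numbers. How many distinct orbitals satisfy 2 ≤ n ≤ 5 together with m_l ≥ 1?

Go shell by shell, enumerating (l, m_l) with m_l ≥ 1:
n=2 → 1; n=3 → 3; n=4 → 6; n=5 → 10.
Total orbitals: 1 + 3 + 6 + 10 = 20.

20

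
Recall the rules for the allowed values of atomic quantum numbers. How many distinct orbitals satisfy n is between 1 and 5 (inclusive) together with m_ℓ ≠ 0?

Work shell by shell — for each n, count the (ℓ, m_ℓ) pairs that satisfy m_ℓ ≠ 0:
n=2 → 2; n=3 → 6; n=4 → 12; n=5 → 20.
Total orbitals: 2 + 6 + 12 + 20 = 40.

40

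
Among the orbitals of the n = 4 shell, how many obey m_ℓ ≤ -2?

3

With n = 4 the allowed ℓ are 0, 1, …, 3.
Orbitals with m_ℓ ≤ -2, by ℓ: ℓ=2 → 1; ℓ=3 → 2.
Total orbitals: 1 + 2 = 3.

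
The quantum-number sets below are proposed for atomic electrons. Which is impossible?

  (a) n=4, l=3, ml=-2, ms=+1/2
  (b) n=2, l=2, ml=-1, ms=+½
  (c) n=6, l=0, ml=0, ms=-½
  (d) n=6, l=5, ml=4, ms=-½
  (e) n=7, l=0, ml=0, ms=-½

(b) has l = 2 ≥ n = 2, violating 0 ≤ l ≤ n−1.
The remaining sets (a), (c), (d), (e) satisfy all four rules.

(b)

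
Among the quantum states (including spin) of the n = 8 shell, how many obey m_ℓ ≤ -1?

The n = 8 shell has ℓ = 0 through 7; check each.
Per ℓ-value: ℓ=1 → 1; ℓ=2 → 2; ℓ=3 → 3; ℓ=4 → 4; ℓ=5 → 5; ℓ=6 → 6; ℓ=7 → 7.
Orbitals: 1 + 2 + 3 + 4 + 5 + 6 + 7 = 28. Each orbital carries two spin states, so 28 × 2 = 56 states.

56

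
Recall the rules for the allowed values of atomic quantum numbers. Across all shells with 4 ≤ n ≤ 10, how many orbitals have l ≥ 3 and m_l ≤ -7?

10

Per-shell orbital counts meeting the constraint:
n=8 → 1; n=9 → 3; n=10 → 6.
Total orbitals: 1 + 3 + 6 = 10.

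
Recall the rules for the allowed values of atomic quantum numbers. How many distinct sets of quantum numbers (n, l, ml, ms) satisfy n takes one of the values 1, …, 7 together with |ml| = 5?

12

Treat each shell separately and count matching orbitals:
n=6 → 2; n=7 → 4.
Orbitals: 2 + 4 = 6. Including both spin states (ms = ±1/2) gives 2 × 6 = 12 states.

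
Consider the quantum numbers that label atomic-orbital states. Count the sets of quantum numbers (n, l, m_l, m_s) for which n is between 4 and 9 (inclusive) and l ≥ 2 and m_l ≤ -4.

Count contributing orbitals for each principal shell:
n=5 → 1; n=6 → 3; n=7 → 6; n=8 → 10; n=9 → 15.
Orbitals: 1 + 3 + 6 + 10 + 15 = 35. Including both spin states (m_s = ±1/2) gives 2 × 35 = 70 states.

70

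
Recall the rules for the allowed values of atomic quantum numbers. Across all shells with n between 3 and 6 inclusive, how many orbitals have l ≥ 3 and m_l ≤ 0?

For each n in the range, tally the orbitals obeying l ≥ 3 and m_l ≤ 0:
n=4 → 4; n=5 → 9; n=6 → 15.
Total orbitals: 4 + 9 + 15 = 28.

28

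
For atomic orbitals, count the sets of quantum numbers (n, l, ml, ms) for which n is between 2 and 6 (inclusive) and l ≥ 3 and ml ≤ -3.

20

Count contributing orbitals for each principal shell:
n=4 → 1; n=5 → 3; n=6 → 6.
Orbitals: 1 + 3 + 6 = 10. Including both spin states (ms = ±1/2) gives 2 × 10 = 20 states.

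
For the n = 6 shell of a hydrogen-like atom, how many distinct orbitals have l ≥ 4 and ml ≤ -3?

5

Go through l = 0, …, 5 (the values permitted for n = 6).
Per l-value: l=4 → 2; l=5 → 3.
Total orbitals: 2 + 3 = 5.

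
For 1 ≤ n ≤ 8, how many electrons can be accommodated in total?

Total orbitals = 1² + 2² + 3² + 4² + 5² + 6² + 7² + 8² = 204. Doubling for spin gives 408 electrons.

408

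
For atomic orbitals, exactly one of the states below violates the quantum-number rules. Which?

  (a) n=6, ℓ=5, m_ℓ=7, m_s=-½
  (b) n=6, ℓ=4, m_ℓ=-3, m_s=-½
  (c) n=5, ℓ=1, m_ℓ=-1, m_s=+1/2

(a) has |m_ℓ| = 7 > ℓ = 5, violating −ℓ ≤ m_ℓ ≤ ℓ.
The remaining sets (b), (c) satisfy all four rules.

(a)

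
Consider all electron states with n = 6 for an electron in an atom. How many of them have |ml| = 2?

16

With n = 6 the allowed l are 0, 1, …, 5.
The (l, ml) pairs meeting |ml| = 2 give: l=2 → 2; l=3 → 2; l=4 → 2; l=5 → 2.
Orbitals: 2 + 2 + 2 + 2 = 8. Each orbital carries two spin states, so 8 × 2 = 16 states.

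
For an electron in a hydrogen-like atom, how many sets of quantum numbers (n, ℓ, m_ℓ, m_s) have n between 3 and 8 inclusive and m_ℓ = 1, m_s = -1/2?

27

Go shell by shell, enumerating (ℓ, m_ℓ) with m_ℓ = 1:
n=3 → 2; n=4 → 3; n=5 → 4; n=6 → 5; n=7 → 6; n=8 → 7.
Orbitals: 2 + 3 + 4 + 5 + 6 + 7 = 27. With m_s fixed to -1/2 there is one state per orbital, so 27 states.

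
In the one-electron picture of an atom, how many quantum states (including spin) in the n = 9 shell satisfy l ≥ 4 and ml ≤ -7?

The (l, ml) pairs meeting l ≥ 4 and ml ≤ -7 give: l=7 → 1; l=8 → 2.
Orbitals: 1 + 2 = 3. Each orbital carries two spin states, so 3 × 2 = 6 states.

6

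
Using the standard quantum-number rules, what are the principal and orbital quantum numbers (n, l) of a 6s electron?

n = 6, l = 0

The leading integer gives n = 6; the letter 's' means l = 0.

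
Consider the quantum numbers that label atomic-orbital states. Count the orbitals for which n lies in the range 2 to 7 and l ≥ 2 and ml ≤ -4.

Per-shell orbital counts meeting the constraint:
n=5 → 1; n=6 → 3; n=7 → 6.
Total orbitals: 1 + 3 + 6 = 10.

10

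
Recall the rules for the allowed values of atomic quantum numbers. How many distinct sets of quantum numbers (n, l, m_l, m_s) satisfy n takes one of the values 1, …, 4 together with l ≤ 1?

26

Count contributing orbitals for each principal shell:
n=1 → 1; n=2 → 4; n=3 → 4; n=4 → 4.
Orbitals: 1 + 4 + 4 + 4 = 13. Including both spin states (m_s = ±1/2) gives 2 × 13 = 26 states.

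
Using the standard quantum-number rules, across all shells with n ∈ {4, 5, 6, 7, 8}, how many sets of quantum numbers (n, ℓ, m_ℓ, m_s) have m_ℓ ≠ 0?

Treat each shell separately and count matching orbitals:
n=4 → 12; n=5 → 20; n=6 → 30; n=7 → 42; n=8 → 56.
Orbitals: 12 + 20 + 30 + 42 + 56 = 160. Including both spin states (m_s = ±1/2) gives 2 × 160 = 320 states.

320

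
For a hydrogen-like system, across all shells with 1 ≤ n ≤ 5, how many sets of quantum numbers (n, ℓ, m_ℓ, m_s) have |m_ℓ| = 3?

Go shell by shell, enumerating (ℓ, m_ℓ) with |m_ℓ| = 3:
n=4 → 2; n=5 → 4.
Orbitals: 2 + 4 = 6. Including both spin states (m_s = ±1/2) gives 2 × 6 = 12 states.

12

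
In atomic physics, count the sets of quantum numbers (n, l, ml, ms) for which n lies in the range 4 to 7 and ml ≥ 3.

40

Count contributing orbitals for each principal shell:
n=4 → 1; n=5 → 3; n=6 → 6; n=7 → 10.
Orbitals: 1 + 3 + 6 + 10 = 20. Including both spin states (ms = ±1/2) gives 2 × 20 = 40 states.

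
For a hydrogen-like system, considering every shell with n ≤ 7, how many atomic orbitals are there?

140

Total orbitals = 1² + 2² + 3² + 4² + 5² + 6² + 7² = 140.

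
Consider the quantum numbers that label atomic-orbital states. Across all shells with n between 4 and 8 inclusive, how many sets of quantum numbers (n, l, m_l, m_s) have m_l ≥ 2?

Count contributing orbitals for each principal shell:
n=4 → 3; n=5 → 6; n=6 → 10; n=7 → 15; n=8 → 21.
Orbitals: 3 + 6 + 10 + 15 + 21 = 55. Including both spin states (m_s = ±1/2) gives 2 × 55 = 110 states.

110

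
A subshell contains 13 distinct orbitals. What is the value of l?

2l+1 = 13 gives l = 6.

l = 6 (i)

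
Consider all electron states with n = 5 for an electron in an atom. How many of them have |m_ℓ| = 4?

4

Go through ℓ = 0, …, 4 (the values permitted for n = 5).
The (ℓ, m_ℓ) pairs meeting |m_ℓ| = 4 give: ℓ=4 → 2.
Orbitals: 2. Each orbital carries two spin states, so 2 × 2 = 4 states.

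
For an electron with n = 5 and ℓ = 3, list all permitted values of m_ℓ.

-3, -2, -1, 0, 1, 2, 3

m_ℓ takes every integer from −ℓ to +ℓ. With ℓ = 3 that gives the 7 values -3, -2, -1, 0, 1, 2, 3.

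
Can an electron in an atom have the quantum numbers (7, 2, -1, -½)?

Allowed

n = 7 is a positive integer. l = 2 satisfies 0 ≤ l ≤ n−1 = 6. ml = -1 lies in the range −l … +l (here −2 … 2). ms = -1/2 is one of ±1/2.
All four constraints are satisfied.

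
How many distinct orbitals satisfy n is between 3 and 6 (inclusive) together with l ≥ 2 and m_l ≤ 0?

40

Per-shell orbital counts meeting the constraint:
n=3 → 3; n=4 → 7; n=5 → 12; n=6 → 18.
Total orbitals: 3 + 7 + 12 + 18 = 40.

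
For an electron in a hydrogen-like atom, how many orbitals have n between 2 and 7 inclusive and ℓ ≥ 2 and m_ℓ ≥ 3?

20

Work shell by shell — for each n, count the (ℓ, m_ℓ) pairs that satisfy ℓ ≥ 2 and m_ℓ ≥ 3:
n=4 → 1; n=5 → 3; n=6 → 6; n=7 → 10.
Total orbitals: 1 + 3 + 6 + 10 = 20.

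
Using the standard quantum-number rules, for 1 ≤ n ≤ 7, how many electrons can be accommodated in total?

Total orbitals = 1² + 2² + 3² + 4² + 5² + 6² + 7² = 140. Doubling for spin gives 280 electrons.

280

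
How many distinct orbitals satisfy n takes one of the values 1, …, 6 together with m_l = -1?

15

Count contributing orbitals for each principal shell:
n=2 → 1; n=3 → 2; n=4 → 3; n=5 → 4; n=6 → 5.
Total orbitals: 1 + 2 + 3 + 4 + 5 = 15.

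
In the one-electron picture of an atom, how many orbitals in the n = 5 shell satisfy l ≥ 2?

21

For n = 5, l ranges over 0 … 4.
Orbitals with l ≥ 2, by l: l=2 → 5; l=3 → 7; l=4 → 9.
Total orbitals: 5 + 7 + 9 = 21.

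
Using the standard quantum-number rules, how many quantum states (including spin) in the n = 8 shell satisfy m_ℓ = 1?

The n = 8 shell has ℓ = 0 through 7; check each.
Orbitals with m_ℓ = 1, by ℓ: ℓ=1 → 1; ℓ=2 → 1; ℓ=3 → 1; ℓ=4 → 1; ℓ=5 → 1; ℓ=6 → 1; ℓ=7 → 1.
Orbitals: 1 + 1 + 1 + 1 + 1 + 1 + 1 = 7. Each orbital carries two spin states, so 7 × 2 = 14 states.

14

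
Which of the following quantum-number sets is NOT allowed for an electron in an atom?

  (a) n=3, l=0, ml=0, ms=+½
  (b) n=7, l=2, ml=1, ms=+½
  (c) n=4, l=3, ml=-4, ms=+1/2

(c) has |ml| = 4 > l = 3, violating −l ≤ ml ≤ l.
The remaining sets (a), (b) satisfy all four rules.

(c)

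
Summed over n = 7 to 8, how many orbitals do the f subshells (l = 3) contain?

An f subshell (l = 3) exists for every n ≥ 4, so shells n = 7, 8 each contribute one — 2 subshells.
Since each f subshell has 2·3+1 = 7 orbitals, the total is 2 × 7 = 14.

14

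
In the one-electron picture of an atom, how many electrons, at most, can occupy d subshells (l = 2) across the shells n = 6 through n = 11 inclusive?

60

A d subshell (l = 2) exists for every n ≥ 3, so shells n = 6, 7, 8, 9, 10, 11 each contribute one — 6 subshells.
Since each d subshell holds 2(2·2+1) = 10 electrons, the total is 6 × 10 = 60.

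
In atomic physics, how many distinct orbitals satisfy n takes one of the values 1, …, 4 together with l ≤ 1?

Go shell by shell, enumerating (l, ml) with l ≤ 1:
n=1 → 1; n=2 → 4; n=3 → 4; n=4 → 4.
Total orbitals: 1 + 4 + 4 + 4 = 13.

13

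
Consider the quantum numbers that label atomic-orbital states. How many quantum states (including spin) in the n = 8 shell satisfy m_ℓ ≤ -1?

With n = 8 the allowed ℓ are 0, 1, …, 7.
Per ℓ-value: ℓ=1 → 1; ℓ=2 → 2; ℓ=3 → 3; ℓ=4 → 4; ℓ=5 → 5; ℓ=6 → 6; ℓ=7 → 7.
Orbitals: 1 + 2 + 3 + 4 + 5 + 6 + 7 = 28. Each orbital carries two spin states, so 28 × 2 = 56 states.

56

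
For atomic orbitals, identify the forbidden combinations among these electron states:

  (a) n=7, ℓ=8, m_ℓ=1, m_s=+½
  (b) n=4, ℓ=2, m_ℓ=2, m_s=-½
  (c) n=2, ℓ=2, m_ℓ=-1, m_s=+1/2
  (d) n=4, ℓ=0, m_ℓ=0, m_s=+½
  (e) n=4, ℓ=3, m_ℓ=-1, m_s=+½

(a) has ℓ = 8 ≥ n = 7, violating 0 ≤ ℓ ≤ n−1.
(c) has ℓ = 2 ≥ n = 2, violating 0 ≤ ℓ ≤ n−1.
The remaining sets (b), (d), (e) satisfy all four rules.

(a) and (c)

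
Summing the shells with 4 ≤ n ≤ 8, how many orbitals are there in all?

Shell n has n² orbitals: 4²=16 + 5²=25 + 6²=36 + 7²=49 + 8²=64 = 190 orbitals.

190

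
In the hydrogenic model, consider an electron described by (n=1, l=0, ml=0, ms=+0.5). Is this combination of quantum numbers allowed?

n = 1 is a positive integer. l = 0 satisfies 0 ≤ l ≤ n−1 = 0. ml = 0 lies in the range −l … +l (here 0). ms = +1/2 is one of ±1/2.
All four constraints are satisfied.

Valid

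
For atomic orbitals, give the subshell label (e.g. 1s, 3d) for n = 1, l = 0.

l = 0 corresponds to the letter 's', so the subshell is 1s.

1s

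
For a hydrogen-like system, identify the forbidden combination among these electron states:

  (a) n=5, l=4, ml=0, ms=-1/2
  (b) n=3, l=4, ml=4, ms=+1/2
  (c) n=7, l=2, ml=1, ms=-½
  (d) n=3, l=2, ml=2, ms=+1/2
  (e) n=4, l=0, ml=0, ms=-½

(b) has l = 4 ≥ n = 3, violating 0 ≤ l ≤ n−1.
The remaining sets (a), (c), (d), (e) satisfy all four rules.

(b)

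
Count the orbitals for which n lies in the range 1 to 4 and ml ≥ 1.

10

Count contributing orbitals for each principal shell:
n=2 → 1; n=3 → 3; n=4 → 6.
Total orbitals: 1 + 3 + 6 = 10.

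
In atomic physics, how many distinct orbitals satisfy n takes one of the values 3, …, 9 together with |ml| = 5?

20

Treat each shell separately and count matching orbitals:
n=6 → 2; n=7 → 4; n=8 → 6; n=9 → 8.
Total orbitals: 2 + 4 + 6 + 8 = 20.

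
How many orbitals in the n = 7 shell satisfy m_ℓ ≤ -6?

Contributions: ℓ=6 → 1.
Total orbitals: 1.

1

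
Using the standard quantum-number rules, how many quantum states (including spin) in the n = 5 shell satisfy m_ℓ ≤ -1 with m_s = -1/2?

For n = 5, ℓ ranges over 0 … 4.
Contributions: ℓ=1 → 1; ℓ=2 → 2; ℓ=3 → 3; ℓ=4 → 4.
Orbitals: 1 + 2 + 3 + 4 = 10. With m_s fixed to a single value there is one state per orbital, giving 10 states.

10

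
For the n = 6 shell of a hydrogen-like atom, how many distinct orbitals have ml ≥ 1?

15

With n = 6 the allowed l are 0, 1, …, 5.
Orbitals with ml ≥ 1, by l: l=1 → 1; l=2 → 2; l=3 → 3; l=4 → 4; l=5 → 5.
Total orbitals: 1 + 2 + 3 + 4 + 5 = 15.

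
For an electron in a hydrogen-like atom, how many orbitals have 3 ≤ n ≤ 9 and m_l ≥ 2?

84

For each n in the range, tally the orbitals obeying m_l ≥ 2:
n=3 → 1; n=4 → 3; n=5 → 6; n=6 → 10; n=7 → 15; n=8 → 21; n=9 → 28.
Total orbitals: 1 + 3 + 6 + 10 + 15 + 21 + 28 = 84.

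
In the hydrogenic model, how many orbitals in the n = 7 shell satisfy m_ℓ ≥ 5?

3

For n = 7, ℓ ranges over 0 … 6.
The (ℓ, m_ℓ) pairs meeting m_ℓ ≥ 5 give: ℓ=5 → 1; ℓ=6 → 2.
Total orbitals: 1 + 2 = 3.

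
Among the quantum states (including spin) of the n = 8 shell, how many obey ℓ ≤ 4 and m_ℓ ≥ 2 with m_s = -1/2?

6

With n = 8 the allowed ℓ are 0, 1, …, 7.
Per ℓ-value: ℓ=2 → 1; ℓ=3 → 2; ℓ=4 → 3.
Orbitals: 1 + 2 + 3 = 6. With m_s fixed to a single value there is one state per orbital, giving 6 states.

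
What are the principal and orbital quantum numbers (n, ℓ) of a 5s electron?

n = 5, ℓ = 0

The leading integer gives n = 5; the letter 's' means ℓ = 0.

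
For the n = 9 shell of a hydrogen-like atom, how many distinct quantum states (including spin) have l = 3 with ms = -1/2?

7

The (l, ml) pairs meeting l = 3 give: l=3 → 7.
Orbitals: 7. With ms fixed to a single value there is one state per orbital, giving 7 states.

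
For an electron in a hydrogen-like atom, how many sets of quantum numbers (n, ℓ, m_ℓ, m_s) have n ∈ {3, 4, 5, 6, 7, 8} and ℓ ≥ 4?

Go shell by shell, enumerating (ℓ, m_ℓ) with ℓ ≥ 4:
n=5 → 9; n=6 → 20; n=7 → 33; n=8 → 48.
Orbitals: 9 + 20 + 33 + 48 = 110. Including both spin states (m_s = ±1/2) gives 2 × 110 = 220 states.

220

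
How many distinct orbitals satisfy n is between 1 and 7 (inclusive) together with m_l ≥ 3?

20

Count contributing orbitals for each principal shell:
n=4 → 1; n=5 → 3; n=6 → 6; n=7 → 10.
Total orbitals: 1 + 3 + 6 + 10 = 20.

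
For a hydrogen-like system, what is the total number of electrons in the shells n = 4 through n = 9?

Shell n has n² orbitals: 4²=16 + 5²=25 + 6²=36 + 7²=49 + 8²=64 + 9²=81 = 271 orbitals.
Two spin states per orbital: 2 × 271 = 542 electrons.

542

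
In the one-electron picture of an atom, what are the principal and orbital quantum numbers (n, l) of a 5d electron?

n = 5, l = 2

The leading integer gives n = 5; the letter 'd' means l = 2.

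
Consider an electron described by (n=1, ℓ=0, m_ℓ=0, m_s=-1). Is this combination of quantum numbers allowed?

Invalid

The spin quantum number for an electron can only be m_s = +1/2 or −1/2; m_s = -1 is not one of those.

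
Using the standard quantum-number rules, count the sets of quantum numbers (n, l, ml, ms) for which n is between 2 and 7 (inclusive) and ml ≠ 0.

224

Go shell by shell, enumerating (l, ml) with ml ≠ 0:
n=2 → 2; n=3 → 6; n=4 → 12; n=5 → 20; n=6 → 30; n=7 → 42.
Orbitals: 2 + 6 + 12 + 20 + 30 + 42 = 112. Including both spin states (ms = ±1/2) gives 2 × 112 = 224 states.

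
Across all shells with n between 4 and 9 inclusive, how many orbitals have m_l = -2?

For each n in the range, tally the orbitals obeying m_l = -2:
n=4 → 2; n=5 → 3; n=6 → 4; n=7 → 5; n=8 → 6; n=9 → 7.
Total orbitals: 2 + 3 + 4 + 5 + 6 + 7 = 27.

27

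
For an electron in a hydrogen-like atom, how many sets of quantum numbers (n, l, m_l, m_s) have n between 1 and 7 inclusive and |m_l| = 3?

Work shell by shell — for each n, count the (l, m_l) pairs that satisfy |m_l| = 3:
n=4 → 2; n=5 → 4; n=6 → 6; n=7 → 8.
Orbitals: 2 + 4 + 6 + 8 = 20. Including both spin states (m_s = ±1/2) gives 2 × 20 = 40 states.

40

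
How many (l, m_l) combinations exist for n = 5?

25

The n = 5 shell contains n² = 5² = 25 orbitals.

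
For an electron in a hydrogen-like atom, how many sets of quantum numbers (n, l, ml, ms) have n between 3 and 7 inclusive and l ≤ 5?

244

Work shell by shell — for each n, count the (l, ml) pairs that satisfy l ≤ 5:
n=3 → 9; n=4 → 16; n=5 → 25; n=6 → 36; n=7 → 36.
Orbitals: 9 + 16 + 25 + 36 + 36 = 122. Including both spin states (ms = ±1/2) gives 2 × 122 = 244 states.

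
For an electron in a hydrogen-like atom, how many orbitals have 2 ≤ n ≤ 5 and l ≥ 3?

23

Go shell by shell, enumerating (l, ml) with l ≥ 3:
n=4 → 7; n=5 → 16.
Total orbitals: 7 + 16 = 23.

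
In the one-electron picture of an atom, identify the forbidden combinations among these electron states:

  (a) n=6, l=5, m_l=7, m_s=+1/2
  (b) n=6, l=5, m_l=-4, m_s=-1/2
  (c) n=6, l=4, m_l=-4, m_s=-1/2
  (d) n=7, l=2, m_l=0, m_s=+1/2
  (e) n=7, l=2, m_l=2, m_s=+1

(a) and (e)

(a) has |m_l| = 7 > l = 5, violating −l ≤ m_l ≤ l.
(e) has m_s = +1, but an electron's spin must be ±1/2.
The remaining sets (b), (c), (d) satisfy all four rules.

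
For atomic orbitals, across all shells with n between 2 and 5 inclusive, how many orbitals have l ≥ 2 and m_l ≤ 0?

Treat each shell separately and count matching orbitals:
n=3 → 3; n=4 → 7; n=5 → 12.
Total orbitals: 3 + 7 + 12 = 22.

22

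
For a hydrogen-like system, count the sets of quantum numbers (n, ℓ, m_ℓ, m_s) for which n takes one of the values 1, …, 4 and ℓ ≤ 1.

Per-shell orbital counts meeting the constraint:
n=1 → 1; n=2 → 4; n=3 → 4; n=4 → 4.
Orbitals: 1 + 4 + 4 + 4 = 13. Including both spin states (m_s = ±1/2) gives 2 × 13 = 26 states.

26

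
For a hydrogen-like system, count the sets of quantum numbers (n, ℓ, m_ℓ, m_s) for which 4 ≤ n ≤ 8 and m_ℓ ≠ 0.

320

Work shell by shell — for each n, count the (ℓ, m_ℓ) pairs that satisfy m_ℓ ≠ 0:
n=4 → 12; n=5 → 20; n=6 → 30; n=7 → 42; n=8 → 56.
Orbitals: 12 + 20 + 30 + 42 + 56 = 160. Including both spin states (m_s = ±1/2) gives 2 × 160 = 320 states.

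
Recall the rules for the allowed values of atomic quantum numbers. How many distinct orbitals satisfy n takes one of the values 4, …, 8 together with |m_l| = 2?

40

For each n in the range, tally the orbitals obeying |m_l| = 2:
n=4 → 4; n=5 → 6; n=6 → 8; n=7 → 10; n=8 → 12.
Total orbitals: 4 + 6 + 8 + 10 + 12 = 40.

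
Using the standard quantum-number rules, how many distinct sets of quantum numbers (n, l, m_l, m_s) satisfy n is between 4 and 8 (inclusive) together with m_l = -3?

30

Treat each shell separately and count matching orbitals:
n=4 → 1; n=5 → 2; n=6 → 3; n=7 → 4; n=8 → 5.
Orbitals: 1 + 2 + 3 + 4 + 5 = 15. Including both spin states (m_s = ±1/2) gives 2 × 15 = 30 states.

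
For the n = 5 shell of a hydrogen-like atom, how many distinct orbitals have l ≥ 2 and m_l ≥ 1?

9

For n = 5, l ranges over 0 … 4.
Per l-value: l=2 → 2; l=3 → 3; l=4 → 4.
Total orbitals: 2 + 3 + 4 = 9.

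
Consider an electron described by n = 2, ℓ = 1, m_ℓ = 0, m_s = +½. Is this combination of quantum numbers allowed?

Valid

n = 2 is a positive integer. ℓ = 1 satisfies 0 ≤ ℓ ≤ n−1 = 1. m_ℓ = 0 lies in the range −ℓ … +ℓ (here −1 … 1). m_s = +1/2 is one of ±1/2.
All four constraints are satisfied.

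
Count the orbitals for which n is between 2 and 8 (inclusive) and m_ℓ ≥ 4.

Treat each shell separately and count matching orbitals:
n=5 → 1; n=6 → 3; n=7 → 6; n=8 → 10.
Total orbitals: 1 + 3 + 6 + 10 = 20.

20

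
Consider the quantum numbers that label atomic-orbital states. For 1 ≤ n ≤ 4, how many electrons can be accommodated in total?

60

Total orbitals = 1² + 2² + 3² + 4² = 30. Doubling for spin gives 60 electrons.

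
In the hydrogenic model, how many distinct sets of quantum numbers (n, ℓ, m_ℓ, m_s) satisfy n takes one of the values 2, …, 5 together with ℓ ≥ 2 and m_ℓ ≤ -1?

32

For each n in the range, tally the orbitals obeying ℓ ≥ 2 and m_ℓ ≤ -1:
n=3 → 2; n=4 → 5; n=5 → 9.
Orbitals: 2 + 5 + 9 = 16. Including both spin states (m_s = ±1/2) gives 2 × 16 = 32 states.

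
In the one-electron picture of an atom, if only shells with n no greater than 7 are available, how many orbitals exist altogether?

Total orbitals = 1² + 2² + 3² + 4² + 5² + 6² + 7² = 140.

140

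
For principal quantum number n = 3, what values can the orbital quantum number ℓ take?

ℓ is an integer with 0 ≤ ℓ ≤ n−1, so for n = 3: ℓ = 0, 1, 2.

0, 1, 2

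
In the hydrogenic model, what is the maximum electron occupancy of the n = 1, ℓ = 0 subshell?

2

A subshell with ℓ = 0 has 2ℓ+1 = 1 orbital, each holding 2 electrons (spin ±1/2), so 1 × 2 = 2.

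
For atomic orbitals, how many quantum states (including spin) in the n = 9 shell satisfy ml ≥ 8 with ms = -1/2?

For n = 9, l ranges over 0 … 8.
Orbitals with ml ≥ 8, by l: l=8 → 1.
Orbitals: 1. With ms fixed to a single value there is one state per orbital, giving 1 state.

1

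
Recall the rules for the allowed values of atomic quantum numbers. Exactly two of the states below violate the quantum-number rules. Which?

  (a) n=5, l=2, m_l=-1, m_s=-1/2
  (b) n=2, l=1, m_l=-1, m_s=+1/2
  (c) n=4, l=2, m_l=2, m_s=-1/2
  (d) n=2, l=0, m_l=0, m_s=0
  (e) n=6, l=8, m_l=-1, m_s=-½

(d) and (e)

(d) has m_s = 0, but an electron's spin must be ±1/2.
(e) has l = 8 ≥ n = 6, violating 0 ≤ l ≤ n−1.
The remaining sets (a), (b), (c) satisfy all four rules.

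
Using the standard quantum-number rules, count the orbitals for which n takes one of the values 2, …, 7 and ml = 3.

Per-shell orbital counts meeting the constraint:
n=4 → 1; n=5 → 2; n=6 → 3; n=7 → 4.
Total orbitals: 1 + 2 + 3 + 4 = 10.

10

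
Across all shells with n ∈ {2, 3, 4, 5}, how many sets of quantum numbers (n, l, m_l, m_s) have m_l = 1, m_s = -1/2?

Go shell by shell, enumerating (l, m_l) with m_l = 1:
n=2 → 1; n=3 → 2; n=4 → 3; n=5 → 4.
Orbitals: 1 + 2 + 3 + 4 = 10. With m_s fixed to -1/2 there is one state per orbital, so 10 states.

10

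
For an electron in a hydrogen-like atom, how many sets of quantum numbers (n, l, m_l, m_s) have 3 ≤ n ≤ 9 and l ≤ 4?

300

Count contributing orbitals for each principal shell:
n=3 → 9; n=4 → 16; n=5 → 25; n=6 → 25; n=7 → 25; n=8 → 25; n=9 → 25.
Orbitals: 9 + 16 + 25 + 25 + 25 + 25 + 25 = 150. Including both spin states (m_s = ±1/2) gives 2 × 150 = 300 states.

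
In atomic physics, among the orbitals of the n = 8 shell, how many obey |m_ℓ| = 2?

12

For n = 8, ℓ ranges over 0 … 7.
Per ℓ-value: ℓ=2 → 2; ℓ=3 → 2; ℓ=4 → 2; ℓ=5 → 2; ℓ=6 → 2; ℓ=7 → 2.
Total orbitals: 2 + 2 + 2 + 2 + 2 + 2 = 12.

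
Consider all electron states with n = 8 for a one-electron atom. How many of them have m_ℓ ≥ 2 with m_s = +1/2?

Contributions: ℓ=2 → 1; ℓ=3 → 2; ℓ=4 → 3; ℓ=5 → 4; ℓ=6 → 5; ℓ=7 → 6.
Orbitals: 1 + 2 + 3 + 4 + 5 + 6 = 21. With m_s fixed to a single value there is one state per orbital, giving 21 states.

21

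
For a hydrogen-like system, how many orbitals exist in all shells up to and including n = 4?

Total orbitals = 1² + 2² + 3² + 4² = 30.

30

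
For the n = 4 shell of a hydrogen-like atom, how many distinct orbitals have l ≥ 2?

Go through l = 0, …, 3 (the values permitted for n = 4).
Contributions: l=2 → 5; l=3 → 7.
Total orbitals: 5 + 7 = 12.

12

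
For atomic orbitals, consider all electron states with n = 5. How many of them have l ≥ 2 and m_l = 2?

The n = 5 shell has l = 0 through 4; check each.
Orbitals with l ≥ 2 and m_l = 2, by l: l=2 → 1; l=3 → 1; l=4 → 1.
Orbitals: 1 + 1 + 1 = 3. Each orbital carries two spin states, so 3 × 2 = 6 states.

6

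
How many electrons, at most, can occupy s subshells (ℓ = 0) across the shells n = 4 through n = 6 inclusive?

An s subshell (ℓ = 0) exists for every n ≥ 1, so shells n = 4, 5, 6 each contribute one — 3 subshells.
Since each s subshell holds 2(2·0+1) = 2 electrons, the total is 3 × 2 = 6.

6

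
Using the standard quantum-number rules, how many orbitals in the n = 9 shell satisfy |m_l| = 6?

6

Go through l = 0, …, 8 (the values permitted for n = 9).
Orbitals with |m_l| = 6, by l: l=6 → 2; l=7 → 2; l=8 → 2.
Total orbitals: 2 + 2 + 2 = 6.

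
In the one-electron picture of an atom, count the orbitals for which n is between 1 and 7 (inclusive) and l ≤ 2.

50

Per-shell orbital counts meeting the constraint:
n=1 → 1; n=2 → 4; n=3 → 9; n=4 → 9; n=5 → 9; n=6 → 9; n=7 → 9.
Total orbitals: 1 + 4 + 9 + 9 + 9 + 9 + 9 = 50.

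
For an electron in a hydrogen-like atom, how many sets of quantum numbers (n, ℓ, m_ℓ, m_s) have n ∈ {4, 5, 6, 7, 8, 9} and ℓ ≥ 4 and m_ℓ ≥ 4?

For each n in the range, tally the orbitals obeying ℓ ≥ 4 and m_ℓ ≥ 4:
n=5 → 1; n=6 → 3; n=7 → 6; n=8 → 10; n=9 → 15.
Orbitals: 1 + 3 + 6 + 10 + 15 = 35. Including both spin states (m_s = ±1/2) gives 2 × 35 = 70 states.

70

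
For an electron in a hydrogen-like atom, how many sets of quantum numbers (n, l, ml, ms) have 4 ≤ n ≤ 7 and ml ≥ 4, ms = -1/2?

10

Go shell by shell, enumerating (l, ml) with ml ≥ 4:
n=5 → 1; n=6 → 3; n=7 → 6.
Orbitals: 1 + 3 + 6 = 10. With ms fixed to -1/2 there is one state per orbital, so 10 states.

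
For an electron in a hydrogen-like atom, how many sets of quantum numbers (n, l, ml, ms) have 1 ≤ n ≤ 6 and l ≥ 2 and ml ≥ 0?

Go shell by shell, enumerating (l, ml) with l ≥ 2 and ml ≥ 0:
n=3 → 3; n=4 → 7; n=5 → 12; n=6 → 18.
Orbitals: 3 + 7 + 12 + 18 = 40. Including both spin states (ms = ±1/2) gives 2 × 40 = 80 states.

80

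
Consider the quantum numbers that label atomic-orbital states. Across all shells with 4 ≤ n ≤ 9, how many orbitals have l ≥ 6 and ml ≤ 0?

46

Per-shell orbital counts meeting the constraint:
n=7 → 7; n=8 → 15; n=9 → 24.
Total orbitals: 7 + 15 + 24 = 46.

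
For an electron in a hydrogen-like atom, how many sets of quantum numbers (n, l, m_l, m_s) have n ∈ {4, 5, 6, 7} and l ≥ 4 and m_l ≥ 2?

44

Per-shell orbital counts meeting the constraint:
n=5 → 3; n=6 → 7; n=7 → 12.
Orbitals: 3 + 7 + 12 = 22. Including both spin states (m_s = ±1/2) gives 2 × 22 = 44 states.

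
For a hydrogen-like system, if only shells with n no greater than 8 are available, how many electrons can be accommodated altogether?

Total orbitals = 1² + 2² + 3² + 4² + 5² + 6² + 7² + 8² = 204. Doubling for spin gives 408 electrons.

408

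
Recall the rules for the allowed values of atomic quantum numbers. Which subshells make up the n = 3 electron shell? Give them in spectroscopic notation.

For n = 3, l runs from 0 to 2. In spectroscopic notation l = 0,1,2,… ↔ s,p,d,f,g,h,i, so the subshells are 3s, 3p, 3d.

3s, 3p, 3d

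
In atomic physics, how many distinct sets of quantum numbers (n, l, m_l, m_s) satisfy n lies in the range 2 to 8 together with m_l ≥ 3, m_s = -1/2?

Treat each shell separately and count matching orbitals:
n=4 → 1; n=5 → 3; n=6 → 6; n=7 → 10; n=8 → 15.
Orbitals: 1 + 3 + 6 + 10 + 15 = 35. With m_s fixed to -1/2 there is one state per orbital, so 35 states.

35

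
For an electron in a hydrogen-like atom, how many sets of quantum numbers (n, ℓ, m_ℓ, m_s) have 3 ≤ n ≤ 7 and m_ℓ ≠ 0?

Per-shell orbital counts meeting the constraint:
n=3 → 6; n=4 → 12; n=5 → 20; n=6 → 30; n=7 → 42.
Orbitals: 6 + 12 + 20 + 30 + 42 = 110. Including both spin states (m_s = ±1/2) gives 2 × 110 = 220 states.

220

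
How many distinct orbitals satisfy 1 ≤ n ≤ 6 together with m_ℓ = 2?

For each n in the range, tally the orbitals obeying m_ℓ = 2:
n=3 → 1; n=4 → 2; n=5 → 3; n=6 → 4.
Total orbitals: 1 + 2 + 3 + 4 = 10.

10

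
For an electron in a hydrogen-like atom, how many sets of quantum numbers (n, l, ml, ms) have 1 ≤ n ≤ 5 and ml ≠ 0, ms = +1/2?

40

Work shell by shell — for each n, count the (l, ml) pairs that satisfy ml ≠ 0:
n=2 → 2; n=3 → 6; n=4 → 12; n=5 → 20.
Orbitals: 2 + 6 + 12 + 20 = 40. With ms fixed to +1/2 there is one state per orbital, so 40 states.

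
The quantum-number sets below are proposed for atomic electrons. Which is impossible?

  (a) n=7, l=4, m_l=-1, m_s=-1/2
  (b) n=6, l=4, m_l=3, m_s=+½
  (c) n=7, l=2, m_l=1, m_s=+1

(c)

(c) has m_s = +1, but an electron's spin must be ±1/2.
The remaining sets (a), (b) satisfy all four rules.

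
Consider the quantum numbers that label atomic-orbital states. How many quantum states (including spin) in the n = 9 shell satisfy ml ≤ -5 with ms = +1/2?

10

With n = 9 the allowed l are 0, 1, …, 8.
The (l, ml) pairs meeting ml ≤ -5 give: l=5 → 1; l=6 → 2; l=7 → 3; l=8 → 4.
Orbitals: 1 + 2 + 3 + 4 = 10. With ms fixed to a single value there is one state per orbital, giving 10 states.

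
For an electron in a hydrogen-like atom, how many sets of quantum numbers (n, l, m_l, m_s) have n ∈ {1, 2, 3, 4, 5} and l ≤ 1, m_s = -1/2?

Per-shell orbital counts meeting the constraint:
n=1 → 1; n=2 → 4; n=3 → 4; n=4 → 4; n=5 → 4.
Orbitals: 1 + 4 + 4 + 4 + 4 = 17. With m_s fixed to -1/2 there is one state per orbital, so 17 states.

17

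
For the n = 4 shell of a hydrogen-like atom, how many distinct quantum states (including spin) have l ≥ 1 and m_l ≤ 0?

With n = 4 the allowed l are 0, 1, …, 3.
Contributions: l=1 → 2; l=2 → 3; l=3 → 4.
Orbitals: 2 + 3 + 4 = 9. Each orbital carries two spin states, so 9 × 2 = 18 states.

18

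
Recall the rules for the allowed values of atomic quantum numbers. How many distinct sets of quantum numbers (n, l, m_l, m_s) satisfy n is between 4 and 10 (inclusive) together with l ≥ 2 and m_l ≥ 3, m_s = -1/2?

For each n in the range, tally the orbitals obeying l ≥ 2 and m_l ≥ 3:
n=4 → 1; n=5 → 3; n=6 → 6; n=7 → 10; n=8 → 15; n=9 → 21; n=10 → 28.
Orbitals: 1 + 3 + 6 + 10 + 15 + 21 + 28 = 84. With m_s fixed to -1/2 there is one state per orbital, so 84 states.

84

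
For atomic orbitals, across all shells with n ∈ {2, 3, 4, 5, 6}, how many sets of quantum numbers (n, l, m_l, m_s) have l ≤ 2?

For each n in the range, tally the orbitals obeying l ≤ 2:
n=2 → 4; n=3 → 9; n=4 → 9; n=5 → 9; n=6 → 9.
Orbitals: 4 + 9 + 9 + 9 + 9 = 40. Including both spin states (m_s = ±1/2) gives 2 × 40 = 80 states.

80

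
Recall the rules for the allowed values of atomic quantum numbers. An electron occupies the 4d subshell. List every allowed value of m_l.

The 4d subshell has l = 2, and m_l takes every integer from −l to +l. With l = 2 that gives the 5 values -2, -1, 0, 1, 2.

-2, -1, 0, 1, 2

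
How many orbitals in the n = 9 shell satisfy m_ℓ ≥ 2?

Go through ℓ = 0, …, 8 (the values permitted for n = 9).
Orbitals with m_ℓ ≥ 2, by ℓ: ℓ=2 → 1; ℓ=3 → 2; ℓ=4 → 3; ℓ=5 → 4; ℓ=6 → 5; ℓ=7 → 6; ℓ=8 → 7.
Total orbitals: 1 + 2 + 3 + 4 + 5 + 6 + 7 = 28.

28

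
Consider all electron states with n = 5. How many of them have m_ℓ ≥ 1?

Go through ℓ = 0, …, 4 (the values permitted for n = 5).
Contributions: ℓ=1 → 1; ℓ=2 → 2; ℓ=3 → 3; ℓ=4 → 4.
Orbitals: 1 + 2 + 3 + 4 = 10. Each orbital carries two spin states, so 10 × 2 = 20 states.

20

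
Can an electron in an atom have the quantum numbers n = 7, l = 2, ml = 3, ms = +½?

The magnetic quantum number must satisfy −l ≤ ml ≤ l. With l = 2, ml can only be -2, -1, 0, 1, 2, so ml = 3 is forbidden.

No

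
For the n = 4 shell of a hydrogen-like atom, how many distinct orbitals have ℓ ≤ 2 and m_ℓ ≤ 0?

6

Per ℓ-value: ℓ=0 → 1; ℓ=1 → 2; ℓ=2 → 3.
Total orbitals: 1 + 2 + 3 = 6.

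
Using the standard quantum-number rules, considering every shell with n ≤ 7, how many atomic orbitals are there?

140

Total orbitals = 1² + 2² + 3² + 4² + 5² + 6² + 7² = 140.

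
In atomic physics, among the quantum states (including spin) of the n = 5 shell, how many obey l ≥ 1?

With n = 5 the allowed l are 0, 1, …, 4.
Contributions: l=1 → 3; l=2 → 5; l=3 → 7; l=4 → 9.
Orbitals: 3 + 5 + 7 + 9 = 24. Each orbital carries two spin states, so 24 × 2 = 48 states.

48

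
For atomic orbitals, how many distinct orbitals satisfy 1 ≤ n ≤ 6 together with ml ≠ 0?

Go shell by shell, enumerating (l, ml) with ml ≠ 0:
n=2 → 2; n=3 → 6; n=4 → 12; n=5 → 20; n=6 → 30.
Total orbitals: 2 + 6 + 12 + 20 + 30 = 70.

70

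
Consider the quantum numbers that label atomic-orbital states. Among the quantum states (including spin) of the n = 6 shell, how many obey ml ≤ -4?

6

Go through l = 0, …, 5 (the values permitted for n = 6).
The (l, ml) pairs meeting ml ≤ -4 give: l=4 → 1; l=5 → 2.
Orbitals: 1 + 2 = 3. Each orbital carries two spin states, so 3 × 2 = 6 states.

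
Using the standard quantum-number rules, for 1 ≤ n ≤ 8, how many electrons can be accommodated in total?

Total orbitals = 1² + 2² + 3² + 4² + 5² + 6² + 7² + 8² = 204. Doubling for spin gives 408 electrons.

408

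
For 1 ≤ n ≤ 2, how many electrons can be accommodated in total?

Total orbitals = 1² + 2² = 5. Doubling for spin gives 10 electrons.

10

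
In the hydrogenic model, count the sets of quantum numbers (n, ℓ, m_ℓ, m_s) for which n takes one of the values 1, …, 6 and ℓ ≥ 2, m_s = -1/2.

70

Treat each shell separately and count matching orbitals:
n=3 → 5; n=4 → 12; n=5 → 21; n=6 → 32.
Orbitals: 5 + 12 + 21 + 32 = 70. With m_s fixed to -1/2 there is one state per orbital, so 70 states.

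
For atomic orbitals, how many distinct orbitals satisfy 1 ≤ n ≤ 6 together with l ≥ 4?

29

Go shell by shell, enumerating (l, ml) with l ≥ 4:
n=5 → 9; n=6 → 20.
Total orbitals: 9 + 20 = 29.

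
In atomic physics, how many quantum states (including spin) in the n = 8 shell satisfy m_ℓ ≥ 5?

12

For n = 8, ℓ ranges over 0 … 7.
Orbitals with m_ℓ ≥ 5, by ℓ: ℓ=5 → 1; ℓ=6 → 2; ℓ=7 → 3.
Orbitals: 1 + 2 + 3 = 6. Each orbital carries two spin states, so 6 × 2 = 12 states.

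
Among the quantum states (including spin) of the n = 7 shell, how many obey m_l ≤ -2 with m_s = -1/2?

15

The n = 7 shell has l = 0 through 6; check each.
Orbitals with m_l ≤ -2, by l: l=2 → 1; l=3 → 2; l=4 → 3; l=5 → 4; l=6 → 5.
Orbitals: 1 + 2 + 3 + 4 + 5 = 15. With m_s fixed to a single value there is one state per orbital, giving 15 states.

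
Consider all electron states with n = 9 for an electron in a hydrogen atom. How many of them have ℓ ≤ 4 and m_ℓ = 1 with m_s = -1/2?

4

With n = 9 the allowed ℓ are 0, 1, …, 8.
Orbitals with ℓ ≤ 4 and m_ℓ = 1, by ℓ: ℓ=1 → 1; ℓ=2 → 1; ℓ=3 → 1; ℓ=4 → 1.
Orbitals: 1 + 1 + 1 + 1 = 4. With m_s fixed to a single value there is one state per orbital, giving 4 states.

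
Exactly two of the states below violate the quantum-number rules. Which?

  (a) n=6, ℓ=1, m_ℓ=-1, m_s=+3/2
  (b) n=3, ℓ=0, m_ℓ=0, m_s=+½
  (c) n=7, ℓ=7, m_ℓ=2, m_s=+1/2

(a) has m_s = +3/2, but an electron's spin must be ±1/2.
(c) has ℓ = 7 ≥ n = 7, violating 0 ≤ ℓ ≤ n−1.
The remaining set (b) satisfies all four rules.

(a) and (c)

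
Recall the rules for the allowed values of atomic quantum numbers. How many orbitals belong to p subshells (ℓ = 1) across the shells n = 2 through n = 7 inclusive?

18

A p subshell (ℓ = 1) exists for every n ≥ 2, so shells n = 2, 3, 4, 5, 6, 7 each contribute one — 6 subshells.
Since each p subshell has 2·1+1 = 3 orbitals, the total is 6 × 3 = 18.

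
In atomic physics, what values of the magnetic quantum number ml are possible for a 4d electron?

The 4d subshell has l = 2, and ml takes every integer from −l to +l. With l = 2 that gives the 5 values -2, -1, 0, 1, 2.

-2, -1, 0, 1, 2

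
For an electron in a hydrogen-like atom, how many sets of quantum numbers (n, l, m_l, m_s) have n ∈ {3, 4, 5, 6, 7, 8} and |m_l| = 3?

Per-shell orbital counts meeting the constraint:
n=4 → 2; n=5 → 4; n=6 → 6; n=7 → 8; n=8 → 10.
Orbitals: 2 + 4 + 6 + 8 + 10 = 30. Including both spin states (m_s = ±1/2) gives 2 × 30 = 60 states.

60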